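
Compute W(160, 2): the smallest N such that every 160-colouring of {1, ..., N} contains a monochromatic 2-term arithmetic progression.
W(160, 2) = 160 + 1 = 161

A 2-term AP is any pair of integers, so a monochromatic 2-AP exists iff some colour is used at least twice. With 160 colours, the colouring i ↦ i on {1, ..., 160} uses each colour once, avoiding any monochromatic pair, so W(160, 2) > 160. For {1, ..., 161}, pigeonhole forces two integers of the same colour, which form a monochromatic 2-AP. Hence W(160, 2) = 161.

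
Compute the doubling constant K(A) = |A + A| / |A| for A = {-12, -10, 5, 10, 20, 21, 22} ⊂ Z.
K = |A + A| / |A| = 25/7

Enumerate A + A = {a + b : a, b ∈ A}. With |A| = 7, there are |A|^2 = 49 ordered sum pairs; collecting distinct values, A + A = {-24, -22, -20, -7, -5, -2, 0, 8, 9, 10, 11, 12, 15, 20, 25, 26, 27, 30, 31, 32, 40, 41, 42, 43, 44}, so |A + A| = 25. Thus K = 25/7. For comparison, the minimum possible |A + A| over all 7-element sets is 2·7 − 1 = 13 (so min K = 13/7), attained only by arithmetic progressions.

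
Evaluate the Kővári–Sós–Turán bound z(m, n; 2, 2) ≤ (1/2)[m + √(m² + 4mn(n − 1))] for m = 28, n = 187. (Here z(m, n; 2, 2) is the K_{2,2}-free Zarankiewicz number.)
z(28, 187; 2, 2) ≤ (1/2)[28 + √(28² + 4·28·187·186)] = (1/2)[28 + √3896368] = 1000.961

Kővári–Sós–Turán: let r_1, ..., r_28 be the row sums and z = Σ r_i the total number of 1s. Each pair of columns can share at most one row with both entries 1 (else a 2×2 all-ones block appears), so Σ_i C(r_i, 2) ≤ C(187, 2) = 17391. By convexity Σ_i C(r_i, 2) ≥ 28·C(z/28, 2) = z(z − 28)/(2·28), giving z² − 28z − 28·187·186 ≤ 0 and hence z ≤ (1/2)[28 + √(784 + 4·973896)] = (1/2)[28 + √3896368] ≈ (1/2)(28 + 1973.922) = 1000.961.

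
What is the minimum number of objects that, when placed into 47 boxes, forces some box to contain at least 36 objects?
n = (36 − 1)·47 + 1 = 1646

By the generalised pigeonhole principle, to guarantee some box contains ≥ r objects we need more than (r − 1) · k objects total. Threshold: n = (r − 1) · k + 1. With r = 36 and k = 47: n = 35 · 47 + 1 = 1645 + 1 = 1646. For n = 1645 = 35 · 47, we can put exactly 35 objects in every box, avoiding 36 in any single one — so 1646 is tight.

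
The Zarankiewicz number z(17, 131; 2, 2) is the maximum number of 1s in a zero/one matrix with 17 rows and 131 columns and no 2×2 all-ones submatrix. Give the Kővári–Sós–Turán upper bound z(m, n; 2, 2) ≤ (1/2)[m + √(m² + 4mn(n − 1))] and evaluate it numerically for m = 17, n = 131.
z(17, 131; 2, 2) ≤ (1/2)[17 + √(17² + 4·17·131·130)] = (1/2)[17 + √1158329] = 546.6285

Kővári–Sós–Turán: let r_1, ..., r_17 be the row sums and z = Σ r_i the total number of 1s. Each pair of columns can share at most one row with both entries 1 (else a 2×2 all-ones block appears), so Σ_i C(r_i, 2) ≤ C(131, 2) = 8515. By convexity Σ_i C(r_i, 2) ≥ 17·C(z/17, 2) = z(z − 17)/(2·17), giving z² − 17z − 17·131·130 ≤ 0 and hence z ≤ (1/2)[17 + √(289 + 4·289510)] = (1/2)[17 + √1158329] ≈ (1/2)(17 + 1076.2569) = 546.6285.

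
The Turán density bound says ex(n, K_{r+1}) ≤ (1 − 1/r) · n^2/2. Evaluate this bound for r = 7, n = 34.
Turán density bound = (6/7) · 34^2/2 = 3468/7 ≈ 495.4286

Turán's theorem: ex(n, K_{r+1}) is achieved by the complete r-partite Turán graph T(n, r) with parts as balanced as possible, and is at most (1 − 1/r) · n^2/2. For r = 7, n = 34: the density bound is (6/7) · 1156/2 = 3468/7 ≈ 495.4286. The integer-valued extremum is e(T(34, 7)) = 495, which is strictly less than the density bound 3468/7 since 7 ∤ 34 (the parts of T(34, 7) cannot all be equal).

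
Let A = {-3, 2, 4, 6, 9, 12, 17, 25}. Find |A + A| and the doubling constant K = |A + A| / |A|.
K = |A + A| / |A| = 29/8

Enumerate A + A = {a + b : a, b ∈ A}. With |A| = 8, there are |A|^2 = 64 ordered sum pairs; collecting distinct values, A + A = {-6, -1, 1, 3, 4, 6, 8, 9, 10, 11, 12, 13, 14, 15, 16, 18, 19, 21, 22, 23, 24, 26, 27, 29, 31, 34, 37, 42, 50}, so |A + A| = 29. Thus K = 29/8. For comparison, the minimum possible |A + A| over all 8-element sets is 2·8 − 1 = 15 (so min K = 15/8), attained only by arithmetic progressions.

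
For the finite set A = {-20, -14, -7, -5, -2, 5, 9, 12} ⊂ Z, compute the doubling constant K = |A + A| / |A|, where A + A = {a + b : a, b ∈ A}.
K = |A + A| / |A| = 32/8 = 4

Enumerate A + A = {a + b : a, b ∈ A}. With |A| = 8, there are |A|^2 = 64 ordered sum pairs; collecting distinct values, A + A = {-40, -34, -28, -27, -25, -22, -21, -19, -16, -15, -14, -12, -11, -10, -9, -8, -7, -5, -4, -2, 0, 2, 3, 4, 5, 7, 10, 14, 17, 18, 21, 24}, so |A + A| = 32. Thus K = 32/8 = 4. For comparison, the minimum possible |A + A| over all 8-element sets is 2·8 − 1 = 15 (so min K = 15/8), attained only by arithmetic progressions.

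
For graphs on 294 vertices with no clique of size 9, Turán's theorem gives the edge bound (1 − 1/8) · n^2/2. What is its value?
Turán density bound = (7/8) · 294^2/2 = 151263/4 ≈ 37815.75

Turán's theorem: ex(n, K_{r+1}) is achieved by the complete r-partite Turán graph T(n, r) with parts as balanced as possible, and is at most (1 − 1/r) · n^2/2. For r = 8, n = 294: the density bound is (7/8) · 86436/2 = 151263/4 ≈ 37815.75. The integer-valued extremum is e(T(294, 8)) = 37815, which is strictly less than the density bound 151263/4 since 8 ∤ 294 (the parts of T(294, 8) cannot all be equal).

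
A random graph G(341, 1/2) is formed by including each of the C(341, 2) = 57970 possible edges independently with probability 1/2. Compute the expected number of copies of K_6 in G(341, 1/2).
E[# K_6] = C(341, 6) · (1/2)^C(6, 2) = 2089230591448 / 2^15 = 261153823931/4096 ≈ 63758257.795654

For each 6-subset S of vertices (there are C(341, 6) = 2089230591448 such S), let X_S = 1 if S induces a K_6 (all C(6, 2) = 15 edges present). Then P(X_S = 1) = (1/2)^15 = 1/32768. By linearity of expectation, E[# K_6] = C(341, 6) · (1/2)^15 = 2089230591448 / 32768 = 261153823931/4096 ≈ 63758257.795654.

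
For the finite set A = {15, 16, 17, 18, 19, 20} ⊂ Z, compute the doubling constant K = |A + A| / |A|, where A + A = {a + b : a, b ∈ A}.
K = |A + A| / |A| = 11/6

Enumerate A + A = {a + b : a, b ∈ A}. With |A| = 6, there are |A|^2 = 36 ordered sum pairs; collecting distinct values, A + A = {30, 31, 32, 33, 34, 35, 36, 37, 38, 39, 40}, so |A + A| = 11. Thus K = 11/6. Here |A + A| = 2|A| − 1 = 11, the minimum possible — so K = 11/6 is minimal, which holds iff A is an arithmetic progression.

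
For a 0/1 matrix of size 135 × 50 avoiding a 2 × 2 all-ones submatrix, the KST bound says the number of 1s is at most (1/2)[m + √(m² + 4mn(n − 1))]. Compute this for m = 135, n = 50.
z(135, 50; 2, 2) ≤ (1/2)[135 + √(135² + 4·135·50·49)] = (1/2)[135 + √1341225] = 646.5563

Kővári–Sós–Turán: let r_1, ..., r_135 be the row sums and z = Σ r_i the total number of 1s. Each pair of columns can share at most one row with both entries 1 (else a 2×2 all-ones block appears), so Σ_i C(r_i, 2) ≤ C(50, 2) = 1225. By convexity Σ_i C(r_i, 2) ≥ 135·C(z/135, 2) = z(z − 135)/(2·135), giving z² − 135z − 135·50·49 ≤ 0 and hence z ≤ (1/2)[135 + √(18225 + 4·330750)] = (1/2)[135 + √1341225] ≈ (1/2)(135 + 1158.1127) = 646.5563.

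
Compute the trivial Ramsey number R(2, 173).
R(2, 173) = 173

R(2, k) = k for all k ≥ 2: in a 2-colouring of K_k, either some edge is red (a red K_2) or all edges are blue (a blue K_k). And K_{172} coloured all-blue has no blue K_173, so R(2, 173) > 172. Hence R(2, 173) = 173.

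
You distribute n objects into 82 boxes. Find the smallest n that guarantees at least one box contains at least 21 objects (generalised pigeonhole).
n = (21 − 1)·82 + 1 = 1641

By the generalised pigeonhole principle, to guarantee some box contains ≥ r objects we need more than (r − 1) · k objects total. Threshold: n = (r − 1) · k + 1. With r = 21 and k = 82: n = 20 · 82 + 1 = 1640 + 1 = 1641. For n = 1640 = 20 · 82, we can put exactly 20 objects in every box, avoiding 21 in any single one — so 1641 is tight.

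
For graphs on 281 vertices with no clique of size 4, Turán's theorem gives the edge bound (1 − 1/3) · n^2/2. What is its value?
Turán density bound = (2/3) · 281^2/2 = 78961/3 ≈ 26320.3333

Turán's theorem: ex(n, K_{r+1}) is achieved by the complete r-partite Turán graph T(n, r) with parts as balanced as possible, and is at most (1 − 1/r) · n^2/2. For r = 3, n = 281: the density bound is (2/3) · 78961/2 = 78961/3 ≈ 26320.3333. The integer-valued extremum is e(T(281, 3)) = 26320, which is strictly less than the density bound 78961/3 since 3 ∤ 281 (the parts of T(281, 3) cannot all be equal).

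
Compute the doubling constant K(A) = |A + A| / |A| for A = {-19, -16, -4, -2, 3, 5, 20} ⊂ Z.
K = |A + A| / |A| = 26/7

Enumerate A + A = {a + b : a, b ∈ A}. With |A| = 7, there are |A|^2 = 49 ordered sum pairs; collecting distinct values, A + A = {-38, -35, -32, -23, -21, -20, -18, -16, -14, -13, -11, -8, -6, -4, -1, 1, 3, 4, 6, 8, 10, 16, 18, 23, 25, 40}, so |A + A| = 26. Thus K = 26/7. For comparison, the minimum possible |A + A| over all 7-element sets is 2·7 − 1 = 13 (so min K = 13/7), attained only by arithmetic progressions.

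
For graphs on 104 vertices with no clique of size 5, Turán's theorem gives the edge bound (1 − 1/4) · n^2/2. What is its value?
Turán density bound = (3/4) · 104^2/2 = 4056

Turán's theorem: ex(n, K_{r+1}) is achieved by the complete r-partite Turán graph T(n, r) with parts as balanced as possible, and is at most (1 − 1/r) · n^2/2. For r = 4, n = 104: the density bound is (3/4) · 10816/2 = 4056. Since 4 ∣ 104, the Turán graph T(104, 4) has parts of equal size 26, and its edge count e(T(104, 4)) = 4056 attains the density bound exactly.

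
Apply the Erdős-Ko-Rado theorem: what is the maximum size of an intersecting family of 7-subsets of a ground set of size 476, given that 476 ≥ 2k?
max |F| = C(475, 6) = 15454727762650

The Erdős-Ko-Rado theorem states: for n ≥ 2k, an intersecting family of k-subsets of an n-element set has size at most C(n − 1, k − 1), with equality for 'star' families {A ⊆ [n] : |A| = k, i ∈ A} (fix an element i). For n = 476, k = 7: C(475, 6) = 15454727762650.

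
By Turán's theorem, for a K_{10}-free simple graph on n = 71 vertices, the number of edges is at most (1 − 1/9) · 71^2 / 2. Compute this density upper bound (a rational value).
Turán density bound = (8/9) · 71^2/2 = 20164/9 ≈ 2240.4444

Turán's theorem: ex(n, K_{r+1}) is achieved by the complete r-partite Turán graph T(n, r) with parts as balanced as possible, and is at most (1 − 1/r) · n^2/2. For r = 9, n = 71: the density bound is (8/9) · 5041/2 = 20164/9 ≈ 2240.4444. The integer-valued extremum is e(T(71, 9)) = 2240, which is strictly less than the density bound 20164/9 since 9 ∤ 71 (the parts of T(71, 9) cannot all be equal).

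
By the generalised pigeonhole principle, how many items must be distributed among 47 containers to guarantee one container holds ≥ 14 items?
n = (14 − 1)·47 + 1 = 612

By the generalised pigeonhole principle, to guarantee some box contains ≥ r objects we need more than (r − 1) · k objects total. Threshold: n = (r − 1) · k + 1. With r = 14 and k = 47: n = 13 · 47 + 1 = 611 + 1 = 612. For n = 611 = 13 · 47, we can put exactly 13 objects in every box, avoiding 14 in any single one — so 612 is tight.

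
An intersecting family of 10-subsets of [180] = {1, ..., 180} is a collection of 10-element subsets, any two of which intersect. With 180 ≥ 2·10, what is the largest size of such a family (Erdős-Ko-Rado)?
max |F| = C(179, 9) = 423793110276910

The Erdős-Ko-Rado theorem states: for n ≥ 2k, an intersecting family of k-subsets of an n-element set has size at most C(n − 1, k − 1), with equality for 'star' families {A ⊆ [n] : |A| = k, i ∈ A} (fix an element i). For n = 180, k = 10: C(179, 9) = 423793110276910.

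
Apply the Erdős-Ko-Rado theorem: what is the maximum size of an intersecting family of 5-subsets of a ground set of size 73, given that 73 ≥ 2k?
max |F| = C(72, 4) = 1028790

Erdős-Ko-Rado (1961): when n ≥ 2k, max |F| = C(n−1, k−1). The bound is attained by the star {A : i ∈ A} for any fixed i ∈ [n]. Here C(73−1, 5−1) = C(72, 4) = 1028790.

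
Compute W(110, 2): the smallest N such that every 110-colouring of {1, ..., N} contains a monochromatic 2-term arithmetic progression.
W(110, 2) = 110 + 1 = 111

A 2-term AP is any pair of integers, so a monochromatic 2-AP exists iff some colour is used at least twice. With 110 colours, the colouring i ↦ i on {1, ..., 110} uses each colour once, avoiding any monochromatic pair, so W(110, 2) > 110. For {1, ..., 111}, pigeonhole forces two integers of the same colour, which form a monochromatic 2-AP. Hence W(110, 2) = 111.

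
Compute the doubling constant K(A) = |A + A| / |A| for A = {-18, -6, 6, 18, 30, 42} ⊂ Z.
K = |A + A| / |A| = 11/6

Enumerate A + A = {a + b : a, b ∈ A}. With |A| = 6, there are |A|^2 = 36 ordered sum pairs; collecting distinct values, A + A = {-36, -24, -12, 0, 12, 24, 36, 48, 60, 72, 84}, so |A + A| = 11. Thus K = 11/6. Here |A + A| = 2|A| − 1 = 11, the minimum possible — so K = 11/6 is minimal, which holds iff A is an arithmetic progression.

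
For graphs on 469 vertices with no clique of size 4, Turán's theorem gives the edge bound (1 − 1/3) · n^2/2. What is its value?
Turán density bound = (2/3) · 469^2/2 = 219961/3 ≈ 73320.3333

Turán's theorem: ex(n, K_{r+1}) is achieved by the complete r-partite Turán graph T(n, r) with parts as balanced as possible, and is at most (1 − 1/r) · n^2/2. For r = 3, n = 469: the density bound is (2/3) · 219961/2 = 219961/3 ≈ 73320.3333. The integer-valued extremum is e(T(469, 3)) = 73320, which is strictly less than the density bound 219961/3 since 3 ∤ 469 (the parts of T(469, 3) cannot all be equal).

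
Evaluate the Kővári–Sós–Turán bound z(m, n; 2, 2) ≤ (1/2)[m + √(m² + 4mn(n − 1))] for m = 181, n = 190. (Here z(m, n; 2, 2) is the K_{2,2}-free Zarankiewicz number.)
z(181, 190; 2, 2) ≤ (1/2)[181 + √(181² + 4·181·190·189)] = (1/2)[181 + √26031601] = 2641.5587

Kővári–Sós–Turán: let r_1, ..., r_181 be the row sums and z = Σ r_i the total number of 1s. Each pair of columns can share at most one row with both entries 1 (else a 2×2 all-ones block appears), so Σ_i C(r_i, 2) ≤ C(190, 2) = 17955. By convexity Σ_i C(r_i, 2) ≥ 181·C(z/181, 2) = z(z − 181)/(2·181), giving z² − 181z − 181·190·189 ≤ 0 and hence z ≤ (1/2)[181 + √(32761 + 4·6499710)] = (1/2)[181 + √26031601] ≈ (1/2)(181 + 5102.1173) = 2641.5587.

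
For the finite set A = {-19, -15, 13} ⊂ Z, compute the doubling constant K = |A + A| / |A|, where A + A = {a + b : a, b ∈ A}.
K = |A + A| / |A| = 6/3 = 2

Enumerate A + A = {a + b : a, b ∈ A}. With |A| = 3, there are |A|^2 = 9 ordered sum pairs; collecting distinct values, A + A = {-38, -34, -30, -6, -2, 26}, so |A + A| = 6. Thus K = 6/3 = 2. For comparison, the minimum possible |A + A| over all 3-element sets is 2·3 − 1 = 5 (so min K = 5/3), attained only by arithmetic progressions.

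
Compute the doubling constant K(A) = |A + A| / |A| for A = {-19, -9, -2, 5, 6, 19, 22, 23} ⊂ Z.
K = |A + A| / |A| = 31/8

Enumerate A + A = {a + b : a, b ∈ A}. With |A| = 8, there are |A|^2 = 64 ordered sum pairs; collecting distinct values, A + A = {-38, -28, -21, -18, -14, -13, -11, -4, -3, 0, 3, 4, 10, 11, 12, 13, 14, 17, 20, 21, 24, 25, 27, 28, 29, 38, 41, 42, 44, 45, 46}, so |A + A| = 31. Thus K = 31/8. For comparison, the minimum possible |A + A| over all 8-element sets is 2·8 − 1 = 15 (so min K = 15/8), attained only by arithmetic progressions.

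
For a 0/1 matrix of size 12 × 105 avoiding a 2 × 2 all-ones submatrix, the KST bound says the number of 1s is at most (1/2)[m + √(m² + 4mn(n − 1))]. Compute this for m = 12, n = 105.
z(12, 105; 2, 2) ≤ (1/2)[12 + √(12² + 4·12·105·104)] = (1/2)[12 + √524304] = 368.0442

Kővári–Sós–Turán: let r_1, ..., r_12 be the row sums and z = Σ r_i the total number of 1s. Each pair of columns can share at most one row with both entries 1 (else a 2×2 all-ones block appears), so Σ_i C(r_i, 2) ≤ C(105, 2) = 5460. By convexity Σ_i C(r_i, 2) ≥ 12·C(z/12, 2) = z(z − 12)/(2·12), giving z² − 12z − 12·105·104 ≤ 0 and hence z ≤ (1/2)[12 + √(144 + 4·131040)] = (1/2)[12 + √524304] ≈ (1/2)(12 + 724.0884) = 368.0442.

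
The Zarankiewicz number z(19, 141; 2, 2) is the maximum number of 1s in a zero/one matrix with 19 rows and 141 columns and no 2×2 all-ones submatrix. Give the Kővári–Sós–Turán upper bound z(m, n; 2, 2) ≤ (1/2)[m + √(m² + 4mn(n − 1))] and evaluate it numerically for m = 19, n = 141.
z(19, 141; 2, 2) ≤ (1/2)[19 + √(19² + 4·19·141·140)] = (1/2)[19 + √1500601] = 621.9951

Kővári–Sós–Turán: let r_1, ..., r_19 be the row sums and z = Σ r_i the total number of 1s. Each pair of columns can share at most one row with both entries 1 (else a 2×2 all-ones block appears), so Σ_i C(r_i, 2) ≤ C(141, 2) = 9870. By convexity Σ_i C(r_i, 2) ≥ 19·C(z/19, 2) = z(z − 19)/(2·19), giving z² − 19z − 19·141·140 ≤ 0 and hence z ≤ (1/2)[19 + √(361 + 4·375060)] = (1/2)[19 + √1500601] ≈ (1/2)(19 + 1224.9902) = 621.9951.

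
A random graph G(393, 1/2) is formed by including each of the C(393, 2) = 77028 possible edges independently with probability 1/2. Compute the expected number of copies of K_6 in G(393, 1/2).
E[# K_6] = C(393, 6) · (1/2)^C(6, 2) = 4924575638164 / 2^15 = 1231143909541/8192 ≈ 150286121.770142

For each 6-subset S of vertices (there are C(393, 6) = 4924575638164 such S), let X_S = 1 if S induces a K_6 (all C(6, 2) = 15 edges present). Then P(X_S = 1) = (1/2)^15 = 1/32768. By linearity of expectation, E[# K_6] = C(393, 6) · (1/2)^15 = 4924575638164 / 32768 = 1231143909541/8192 ≈ 150286121.770142.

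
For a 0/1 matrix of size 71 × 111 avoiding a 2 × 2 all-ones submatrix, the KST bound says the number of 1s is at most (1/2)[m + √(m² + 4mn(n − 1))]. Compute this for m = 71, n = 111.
z(71, 111; 2, 2) ≤ (1/2)[71 + √(71² + 4·71·111·110)] = (1/2)[71 + √3472681] = 967.2565

Kővári–Sós–Turán: let r_1, ..., r_71 be the row sums and z = Σ r_i the total number of 1s. Each pair of columns can share at most one row with both entries 1 (else a 2×2 all-ones block appears), so Σ_i C(r_i, 2) ≤ C(111, 2) = 6105. By convexity Σ_i C(r_i, 2) ≥ 71·C(z/71, 2) = z(z − 71)/(2·71), giving z² − 71z − 71·111·110 ≤ 0 and hence z ≤ (1/2)[71 + √(5041 + 4·866910)] = (1/2)[71 + √3472681] ≈ (1/2)(71 + 1863.5131) = 967.2565.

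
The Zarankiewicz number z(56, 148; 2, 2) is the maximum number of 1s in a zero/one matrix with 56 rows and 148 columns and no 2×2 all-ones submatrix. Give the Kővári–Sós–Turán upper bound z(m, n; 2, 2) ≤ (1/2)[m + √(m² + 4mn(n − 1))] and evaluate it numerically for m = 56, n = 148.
z(56, 148; 2, 2) ≤ (1/2)[56 + √(56² + 4·56·148·147)] = (1/2)[56 + √4876480] = 1132.1377

Kővári–Sós–Turán: let r_1, ..., r_56 be the row sums and z = Σ r_i the total number of 1s. Each pair of columns can share at most one row with both entries 1 (else a 2×2 all-ones block appears), so Σ_i C(r_i, 2) ≤ C(148, 2) = 10878. By convexity Σ_i C(r_i, 2) ≥ 56·C(z/56, 2) = z(z − 56)/(2·56), giving z² − 56z − 56·148·147 ≤ 0 and hence z ≤ (1/2)[56 + √(3136 + 4·1218336)] = (1/2)[56 + √4876480] ≈ (1/2)(56 + 2208.2753) = 1132.1377.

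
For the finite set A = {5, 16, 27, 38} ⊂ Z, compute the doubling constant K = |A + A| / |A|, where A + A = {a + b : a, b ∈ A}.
K = |A + A| / |A| = 7/4

Enumerate A + A = {a + b : a, b ∈ A}. With |A| = 4, there are |A|^2 = 16 ordered sum pairs; collecting distinct values, A + A = {10, 21, 32, 43, 54, 65, 76}, so |A + A| = 7. Thus K = 7/4. Here |A + A| = 2|A| − 1 = 7, the minimum possible — so K = 7/4 is minimal, which holds iff A is an arithmetic progression.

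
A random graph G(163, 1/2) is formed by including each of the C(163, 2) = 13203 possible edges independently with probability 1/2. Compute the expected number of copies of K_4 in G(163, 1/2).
E[# K_4] = C(163, 4) · (1/2)^C(4, 2) = 28342440 / 2^6 = 3542805/8 = 442850.625

For each 4-subset S of vertices (there are C(163, 4) = 28342440 such S), let X_S = 1 if S induces a K_4 (all C(4, 2) = 6 edges present). Then P(X_S = 1) = (1/2)^6 = 1/64. By linearity of expectation, E[# K_4] = C(163, 4) · (1/2)^6 = 28342440 / 64 = 3542805/8 = 442850.625.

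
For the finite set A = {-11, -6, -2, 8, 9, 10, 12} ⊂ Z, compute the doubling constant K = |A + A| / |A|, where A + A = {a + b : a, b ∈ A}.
K = |A + A| / |A| = 25/7

Enumerate A + A = {a + b : a, b ∈ A}. With |A| = 7, there are |A|^2 = 49 ordered sum pairs; collecting distinct values, A + A = {-22, -17, -13, -12, -8, -4, -3, -2, -1, 1, 2, 3, 4, 6, 7, 8, 10, 16, 17, 18, 19, 20, 21, 22, 24}, so |A + A| = 25. Thus K = 25/7. For comparison, the minimum possible |A + A| over all 7-element sets is 2·7 − 1 = 13 (so min K = 13/7), attained only by arithmetic progressions.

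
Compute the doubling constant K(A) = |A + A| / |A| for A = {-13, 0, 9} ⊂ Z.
K = |A + A| / |A| = 6/3 = 2

Enumerate A + A = {a + b : a, b ∈ A}. With |A| = 3, there are |A|^2 = 9 ordered sum pairs; collecting distinct values, A + A = {-26, -13, -4, 0, 9, 18}, so |A + A| = 6. Thus K = 6/3 = 2. For comparison, the minimum possible |A + A| over all 3-element sets is 2·3 − 1 = 5 (so min K = 5/3), attained only by arithmetic progressions.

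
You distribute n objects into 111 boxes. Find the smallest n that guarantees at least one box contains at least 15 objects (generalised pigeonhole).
n = (15 − 1)·111 + 1 = 1555

By the generalised pigeonhole principle, to guarantee some box contains ≥ r objects we need more than (r − 1) · k objects total. Threshold: n = (r − 1) · k + 1. With r = 15 and k = 111: n = 14 · 111 + 1 = 1554 + 1 = 1555. For n = 1554 = 14 · 111, we can put exactly 14 objects in every box, avoiding 15 in any single one — so 1555 is tight.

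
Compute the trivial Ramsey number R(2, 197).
R(2, 197) = 197

R(2, k) = k for all k ≥ 2: in a 2-colouring of K_k, either some edge is red (a red K_2) or all edges are blue (a blue K_k). And K_{196} coloured all-blue has no blue K_197, so R(2, 197) > 196. Hence R(2, 197) = 197.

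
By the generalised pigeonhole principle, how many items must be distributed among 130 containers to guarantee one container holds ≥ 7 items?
n = (7 − 1)·130 + 1 = 781

By the generalised pigeonhole principle, to guarantee some box contains ≥ r objects we need more than (r − 1) · k objects total. Threshold: n = (r − 1) · k + 1. With r = 7 and k = 130: n = 6 · 130 + 1 = 780 + 1 = 781. For n = 780 = 6 · 130, we can put exactly 6 objects in every box, avoiding 7 in any single one — so 781 is tight.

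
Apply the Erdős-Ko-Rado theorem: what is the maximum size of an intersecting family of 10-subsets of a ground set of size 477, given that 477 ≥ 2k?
max |F| = C(476, 9) = 3203734155741819700

The Erdős-Ko-Rado theorem states: for n ≥ 2k, an intersecting family of k-subsets of an n-element set has size at most C(n − 1, k − 1), with equality for 'star' families {A ⊆ [n] : |A| = k, i ∈ A} (fix an element i). For n = 477, k = 10: C(476, 9) = 3203734155741819700.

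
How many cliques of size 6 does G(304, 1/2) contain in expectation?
E[# K_6] = C(304, 6) · (1/2)^C(6, 2) = 1043156809240 / 2^15 = 130394601155/4096 ≈ 31834619.422607

For each 6-subset S of vertices (there are C(304, 6) = 1043156809240 such S), let X_S = 1 if S induces a K_6 (all C(6, 2) = 15 edges present). Then P(X_S = 1) = (1/2)^15 = 1/32768. By linearity of expectation, E[# K_6] = C(304, 6) · (1/2)^15 = 1043156809240 / 32768 = 130394601155/4096 ≈ 31834619.422607.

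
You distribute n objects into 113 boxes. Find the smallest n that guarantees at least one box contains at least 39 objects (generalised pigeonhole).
n = (39 − 1)·113 + 1 = 4295

By the generalised pigeonhole principle, to guarantee some box contains ≥ r objects we need more than (r − 1) · k objects total. Threshold: n = (r − 1) · k + 1. With r = 39 and k = 113: n = 38 · 113 + 1 = 4294 + 1 = 4295. For n = 4294 = 38 · 113, we can put exactly 38 objects in every box, avoiding 39 in any single one — so 4295 is tight.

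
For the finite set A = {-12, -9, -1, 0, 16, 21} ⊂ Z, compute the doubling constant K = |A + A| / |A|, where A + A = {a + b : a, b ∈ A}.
K = |A + A| / |A| = 21/6 = 7/2

Enumerate A + A = {a + b : a, b ∈ A}. With |A| = 6, there are |A|^2 = 36 ordered sum pairs; collecting distinct values, A + A = {-24, -21, -18, -13, -12, -10, -9, -2, -1, 0, 4, 7, 9, 12, 15, 16, 20, 21, 32, 37, 42}, so |A + A| = 21. Thus K = 21/6 = 7/2. For comparison, the minimum possible |A + A| over all 6-element sets is 2·6 − 1 = 11 (so min K = 11/6), attained only by arithmetic progressions.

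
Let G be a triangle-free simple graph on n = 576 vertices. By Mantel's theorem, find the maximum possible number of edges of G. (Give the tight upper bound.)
ex(576, K_3) = ⌊576^2/4⌋ = 82944

Mantel (1907): a triangle-free graph on n vertices has at most ⌊n^2/4⌋ edges, with equality for the complete bipartite graph K_{⌊n/2⌋, ⌈n/2⌉}. For n = 576: ⌊576^2/4⌋ = ⌊331776/4⌋ = 82944. The extremal graph is K_{288, 288}, which has 288·288 = 82944 edges.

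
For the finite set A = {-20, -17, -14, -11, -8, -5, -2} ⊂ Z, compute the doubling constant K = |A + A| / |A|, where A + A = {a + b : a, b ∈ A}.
K = |A + A| / |A| = 13/7

Enumerate A + A = {a + b : a, b ∈ A}. With |A| = 7, there are |A|^2 = 49 ordered sum pairs; collecting distinct values, A + A = {-40, -37, -34, -31, -28, -25, -22, -19, -16, -13, -10, -7, -4}, so |A + A| = 13. Thus K = 13/7. Here |A + A| = 2|A| − 1 = 13, the minimum possible — so K = 13/7 is minimal, which holds iff A is an arithmetic progression.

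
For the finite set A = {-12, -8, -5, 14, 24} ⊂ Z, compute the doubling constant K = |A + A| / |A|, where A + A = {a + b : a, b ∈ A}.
K = |A + A| / |A| = 15/5 = 3

Enumerate A + A = {a + b : a, b ∈ A}. With |A| = 5, there are |A|^2 = 25 ordered sum pairs; collecting distinct values, A + A = {-24, -20, -17, -16, -13, -10, 2, 6, 9, 12, 16, 19, 28, 38, 48}, so |A + A| = 15. Thus K = 15/5 = 3. For comparison, the minimum possible |A + A| over all 5-element sets is 2·5 − 1 = 9 (so min K = 9/5), attained only by arithmetic progressions.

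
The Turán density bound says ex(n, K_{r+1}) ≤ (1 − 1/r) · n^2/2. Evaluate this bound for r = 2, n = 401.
Turán density bound = (1/2) · 401^2/2 = 160801/4 ≈ 40200.25

Turán's theorem: ex(n, K_{r+1}) is achieved by the complete r-partite Turán graph T(n, r) with parts as balanced as possible, and is at most (1 − 1/r) · n^2/2. For r = 2, n = 401: the density bound is (1/2) · 160801/2 = 160801/4 ≈ 40200.25. The integer-valued extremum is e(T(401, 2)) = 40200, which is strictly less than the density bound 160801/4 since 2 ∤ 401 (the parts of T(401, 2) cannot all be equal).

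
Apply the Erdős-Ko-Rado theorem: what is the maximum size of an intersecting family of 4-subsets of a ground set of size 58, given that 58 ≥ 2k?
max |F| = C(57, 3) = 29260

Erdős-Ko-Rado (1961): when n ≥ 2k, max |F| = C(n−1, k−1). The bound is attained by the star {A : i ∈ A} for any fixed i ∈ [n]. Here C(58−1, 4−1) = C(57, 3) = 29260.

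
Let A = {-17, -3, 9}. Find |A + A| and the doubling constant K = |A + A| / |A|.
K = |A + A| / |A| = 6/3 = 2

Enumerate A + A = {a + b : a, b ∈ A}. With |A| = 3, there are |A|^2 = 9 ordered sum pairs; collecting distinct values, A + A = {-34, -20, -8, -6, 6, 18}, so |A + A| = 6. Thus K = 6/3 = 2. For comparison, the minimum possible |A + A| over all 3-element sets is 2·3 − 1 = 5 (so min K = 5/3), attained only by arithmetic progressions.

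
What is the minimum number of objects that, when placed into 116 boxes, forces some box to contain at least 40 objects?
n = (40 − 1)·116 + 1 = 4525

By the generalised pigeonhole principle, to guarantee some box contains ≥ r objects we need more than (r − 1) · k objects total. Threshold: n = (r − 1) · k + 1. With r = 40 and k = 116: n = 39 · 116 + 1 = 4524 + 1 = 4525. For n = 4524 = 39 · 116, we can put exactly 39 objects in every box, avoiding 40 in any single one — so 4525 is tight.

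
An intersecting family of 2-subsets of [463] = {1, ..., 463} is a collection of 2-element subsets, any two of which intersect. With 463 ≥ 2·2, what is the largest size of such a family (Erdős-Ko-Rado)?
max |F| = C(462, 1) = 462

Erdős-Ko-Rado (1961): when n ≥ 2k, max |F| = C(n−1, k−1). The bound is attained by the star {A : i ∈ A} for any fixed i ∈ [n]. Here C(463−1, 2−1) = C(462, 1) = 462.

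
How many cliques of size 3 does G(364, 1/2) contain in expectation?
E[# K_3] = C(364, 3) · (1/2)^C(3, 2) = 7971964 / 2^3 = 1992991/2 = 996495.5

For each 3-subset S of vertices (there are C(364, 3) = 7971964 such S), let X_S = 1 if S induces a K_3 (all C(3, 2) = 3 edges present). Then P(X_S = 1) = (1/2)^3 = 1/8. By linearity of expectation, E[# K_3] = C(364, 3) · (1/2)^3 = 7971964 / 8 = 1992991/2 = 996495.5.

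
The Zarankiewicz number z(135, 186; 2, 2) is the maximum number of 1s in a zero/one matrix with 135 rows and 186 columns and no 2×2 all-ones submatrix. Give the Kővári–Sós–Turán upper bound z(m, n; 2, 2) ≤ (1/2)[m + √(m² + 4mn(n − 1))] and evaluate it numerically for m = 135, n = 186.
z(135, 186; 2, 2) ≤ (1/2)[135 + √(135² + 4·135·186·185)] = (1/2)[135 + √18599625] = 2223.8641

Kővári–Sós–Turán: let r_1, ..., r_135 be the row sums and z = Σ r_i the total number of 1s. Each pair of columns can share at most one row with both entries 1 (else a 2×2 all-ones block appears), so Σ_i C(r_i, 2) ≤ C(186, 2) = 17205. By convexity Σ_i C(r_i, 2) ≥ 135·C(z/135, 2) = z(z − 135)/(2·135), giving z² − 135z − 135·186·185 ≤ 0 and hence z ≤ (1/2)[135 + √(18225 + 4·4645350)] = (1/2)[135 + √18599625] ≈ (1/2)(135 + 4312.7283) = 2223.8641.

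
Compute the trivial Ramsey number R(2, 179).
R(2, 179) = 179

R(2, k) = k for all k ≥ 2: in a 2-colouring of K_k, either some edge is red (a red K_2) or all edges are blue (a blue K_k). And K_{178} coloured all-blue has no blue K_179, so R(2, 179) > 178. Hence R(2, 179) = 179.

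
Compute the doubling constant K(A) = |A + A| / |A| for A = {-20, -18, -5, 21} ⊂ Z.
K = |A + A| / |A| = 10/4 = 5/2

Enumerate A + A = {a + b : a, b ∈ A}. With |A| = 4, there are |A|^2 = 16 ordered sum pairs; collecting distinct values, A + A = {-40, -38, -36, -25, -23, -10, 1, 3, 16, 42}, so |A + A| = 10. Thus K = 10/4 = 5/2. For comparison, the minimum possible |A + A| over all 4-element sets is 2·4 − 1 = 7 (so min K = 7/4), attained only by arithmetic progressions.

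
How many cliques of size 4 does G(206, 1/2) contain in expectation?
E[# K_4] = C(206, 4) · (1/2)^C(4, 2) = 72867865 / 2^6 = 1138560.390625

For each 4-subset S of vertices (there are C(206, 4) = 72867865 such S), let X_S = 1 if S induces a K_4 (all C(4, 2) = 6 edges present). Then P(X_S = 1) = (1/2)^6 = 1/64. By linearity of expectation, E[# K_4] = C(206, 4) · (1/2)^6 = 72867865 / 64 = 1138560.390625.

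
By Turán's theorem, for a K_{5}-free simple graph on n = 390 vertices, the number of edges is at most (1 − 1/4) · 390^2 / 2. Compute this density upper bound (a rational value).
Turán density bound = (3/4) · 390^2/2 = 114075/2 ≈ 57037.5

Turán's theorem: ex(n, K_{r+1}) is achieved by the complete r-partite Turán graph T(n, r) with parts as balanced as possible, and is at most (1 − 1/r) · n^2/2. For r = 4, n = 390: the density bound is (3/4) · 152100/2 = 114075/2 ≈ 57037.5. The integer-valued extremum is e(T(390, 4)) = 57037, which is strictly less than the density bound 114075/2 since 4 ∤ 390 (the parts of T(390, 4) cannot all be equal).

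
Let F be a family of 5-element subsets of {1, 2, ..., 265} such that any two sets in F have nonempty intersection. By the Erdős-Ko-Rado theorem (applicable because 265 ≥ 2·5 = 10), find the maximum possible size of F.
max |F| = C(264, 4) = 197829126

The Erdős-Ko-Rado theorem states: for n ≥ 2k, an intersecting family of k-subsets of an n-element set has size at most C(n − 1, k − 1), with equality for 'star' families {A ⊆ [n] : |A| = k, i ∈ A} (fix an element i). For n = 265, k = 5: C(264, 4) = 197829126.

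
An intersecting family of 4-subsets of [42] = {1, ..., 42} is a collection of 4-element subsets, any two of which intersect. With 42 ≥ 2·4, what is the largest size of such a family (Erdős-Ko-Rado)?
max |F| = C(41, 3) = 10660

Erdős-Ko-Rado (1961): when n ≥ 2k, max |F| = C(n−1, k−1). The bound is attained by the star {A : i ∈ A} for any fixed i ∈ [n]. Here C(42−1, 4−1) = C(41, 3) = 10660.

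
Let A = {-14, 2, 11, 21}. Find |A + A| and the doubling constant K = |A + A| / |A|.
K = |A + A| / |A| = 10/4 = 5/2

Enumerate A + A = {a + b : a, b ∈ A}. With |A| = 4, there are |A|^2 = 16 ordered sum pairs; collecting distinct values, A + A = {-28, -12, -3, 4, 7, 13, 22, 23, 32, 42}, so |A + A| = 10. Thus K = 10/4 = 5/2. For comparison, the minimum possible |A + A| over all 4-element sets is 2·4 − 1 = 7 (so min K = 7/4), attained only by arithmetic progressions.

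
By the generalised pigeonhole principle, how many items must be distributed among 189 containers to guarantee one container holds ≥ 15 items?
n = (15 − 1)·189 + 1 = 2647

By the generalised pigeonhole principle, to guarantee some box contains ≥ r objects we need more than (r − 1) · k objects total. Threshold: n = (r − 1) · k + 1. With r = 15 and k = 189: n = 14 · 189 + 1 = 2646 + 1 = 2647. For n = 2646 = 14 · 189, we can put exactly 14 objects in every box, avoiding 15 in any single one — so 2647 is tight.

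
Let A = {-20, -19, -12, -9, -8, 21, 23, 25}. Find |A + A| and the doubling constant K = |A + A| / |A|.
K = |A + A| / |A| = 33/8

Enumerate A + A = {a + b : a, b ∈ A}. With |A| = 8, there are |A|^2 = 64 ordered sum pairs; collecting distinct values, A + A = {-40, -39, -38, -32, -31, -29, -28, -27, -24, -21, -20, -18, -17, -16, 1, 2, 3, 4, 5, 6, 9, 11, 12, 13, 14, 15, 16, 17, 42, 44, 46, 48, 50}, so |A + A| = 33. Thus K = 33/8. For comparison, the minimum possible |A + A| over all 8-element sets is 2·8 − 1 = 15 (so min K = 15/8), attained only by arithmetic progressions.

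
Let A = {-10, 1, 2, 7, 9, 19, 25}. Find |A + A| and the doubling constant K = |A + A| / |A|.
K = |A + A| / |A| = 26/7

Enumerate A + A = {a + b : a, b ∈ A}. With |A| = 7, there are |A|^2 = 49 ordered sum pairs; collecting distinct values, A + A = {-20, -9, -8, -3, -1, 2, 3, 4, 8, 9, 10, 11, 14, 15, 16, 18, 20, 21, 26, 27, 28, 32, 34, 38, 44, 50}, so |A + A| = 26. Thus K = 26/7. For comparison, the minimum possible |A + A| over all 7-element sets is 2·7 − 1 = 13 (so min K = 13/7), attained only by arithmetic progressions.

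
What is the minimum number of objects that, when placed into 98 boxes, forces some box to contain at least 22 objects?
n = (22 − 1)·98 + 1 = 2059

By the generalised pigeonhole principle, to guarantee some box contains ≥ r objects we need more than (r − 1) · k objects total. Threshold: n = (r − 1) · k + 1. With r = 22 and k = 98: n = 21 · 98 + 1 = 2058 + 1 = 2059. For n = 2058 = 21 · 98, we can put exactly 21 objects in every box, avoiding 22 in any single one — so 2059 is tight.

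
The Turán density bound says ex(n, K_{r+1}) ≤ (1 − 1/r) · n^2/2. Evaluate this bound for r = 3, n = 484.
Turán density bound = (2/3) · 484^2/2 = 234256/3 ≈ 78085.3333

Turán's theorem: ex(n, K_{r+1}) is achieved by the complete r-partite Turán graph T(n, r) with parts as balanced as possible, and is at most (1 − 1/r) · n^2/2. For r = 3, n = 484: the density bound is (2/3) · 234256/2 = 234256/3 ≈ 78085.3333. The integer-valued extremum is e(T(484, 3)) = 78085, which is strictly less than the density bound 234256/3 since 3 ∤ 484 (the parts of T(484, 3) cannot all be equal).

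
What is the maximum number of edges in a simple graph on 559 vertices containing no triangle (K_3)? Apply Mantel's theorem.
ex(559, K_3) = ⌊559^2/4⌋ = 78120

Mantel (1907): a triangle-free graph on n vertices has at most ⌊n^2/4⌋ edges, with equality for the complete bipartite graph K_{⌊n/2⌋, ⌈n/2⌉}. For n = 559: ⌊559^2/4⌋ = ⌊312481/4⌋ = 78120. The extremal graph is K_{279, 280}, which has 279·280 = 78120 edges.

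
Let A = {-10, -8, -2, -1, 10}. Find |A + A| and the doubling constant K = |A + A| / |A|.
K = |A + A| / |A| = 15/5 = 3

Enumerate A + A = {a + b : a, b ∈ A}. With |A| = 5, there are |A|^2 = 25 ordered sum pairs; collecting distinct values, A + A = {-20, -18, -16, -12, -11, -10, -9, -4, -3, -2, 0, 2, 8, 9, 20}, so |A + A| = 15. Thus K = 15/5 = 3. For comparison, the minimum possible |A + A| over all 5-element sets is 2·5 − 1 = 9 (so min K = 9/5), attained only by arithmetic progressions.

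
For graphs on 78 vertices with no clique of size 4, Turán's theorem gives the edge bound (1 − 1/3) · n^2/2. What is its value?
Turán density bound = (2/3) · 78^2/2 = 2028

Turán's theorem: ex(n, K_{r+1}) is achieved by the complete r-partite Turán graph T(n, r) with parts as balanced as possible, and is at most (1 − 1/r) · n^2/2. For r = 3, n = 78: the density bound is (2/3) · 6084/2 = 2028. Since 3 ∣ 78, the Turán graph T(78, 3) has parts of equal size 26, and its edge count e(T(78, 3)) = 2028 attains the density bound exactly.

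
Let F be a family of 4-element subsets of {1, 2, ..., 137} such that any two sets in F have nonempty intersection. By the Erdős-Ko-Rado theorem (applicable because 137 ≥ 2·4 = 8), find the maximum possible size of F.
max |F| = C(136, 3) = 410040

The Erdős-Ko-Rado theorem states: for n ≥ 2k, an intersecting family of k-subsets of an n-element set has size at most C(n − 1, k − 1), with equality for 'star' families {A ⊆ [n] : |A| = k, i ∈ A} (fix an element i). For n = 137, k = 4: C(136, 3) = 410040.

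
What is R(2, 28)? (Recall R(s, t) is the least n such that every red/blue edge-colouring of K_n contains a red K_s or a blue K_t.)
R(2, 28) = 28

R(2, k) = k for all k ≥ 2: in a 2-colouring of K_k, either some edge is red (a red K_2) or all edges are blue (a blue K_k). And K_{27} coloured all-blue has no blue K_28, so R(2, 28) > 27. Hence R(2, 28) = 28.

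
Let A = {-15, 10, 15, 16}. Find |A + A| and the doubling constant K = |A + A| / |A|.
K = |A + A| / |A| = 10/4 = 5/2

Enumerate A + A = {a + b : a, b ∈ A}. With |A| = 4, there are |A|^2 = 16 ordered sum pairs; collecting distinct values, A + A = {-30, -5, 0, 1, 20, 25, 26, 30, 31, 32}, so |A + A| = 10. Thus K = 10/4 = 5/2. For comparison, the minimum possible |A + A| over all 4-element sets is 2·4 − 1 = 7 (so min K = 7/4), attained only by arithmetic progressions.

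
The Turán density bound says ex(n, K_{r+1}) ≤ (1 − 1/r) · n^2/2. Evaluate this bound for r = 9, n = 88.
Turán density bound = (8/9) · 88^2/2 = 30976/9 ≈ 3441.7778

Turán's theorem: ex(n, K_{r+1}) is achieved by the complete r-partite Turán graph T(n, r) with parts as balanced as possible, and is at most (1 − 1/r) · n^2/2. For r = 9, n = 88: the density bound is (8/9) · 7744/2 = 30976/9 ≈ 3441.7778. The integer-valued extremum is e(T(88, 9)) = 3441, which is strictly less than the density bound 30976/9 since 9 ∤ 88 (the parts of T(88, 9) cannot all be equal).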